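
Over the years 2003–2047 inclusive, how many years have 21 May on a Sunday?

Track 21 May's weekday year by year (advancing +1, or +2 across a Feb 29):
  2003: Wed  2004: Fri (+2)  2005: Sat (+1)  2006: Sun (+1) ✓  2007: Mon (+1)
  2008: Wed (+2)  2009: Thu (+1)  2010: Fri (+1)  2011: Sat (+1)  2012: Mon (+2)
  2013: Tue (+1)  2014: Wed (+1)  2015: Thu (+1)  2016: Sat (+2)  … (17 more years) …
  2034: Sun (+1) ✓  2035: Mon (+1)  2036: Wed (+2)  2037: Thu (+1)  2038: Fri (+1)
  2039: Sat (+1)  2040: Mon (+2)  2041: Tue (+1)  2042: Wed (+1)  2043: Thu (+1)
  2044: Sat (+2)  2045: Sun (+1) ✓  2046: Mon (+1)  2047: Tue (+1)
Sunday years: 2006, 2017, 2023, 2028, 2034, 2045 — 6 in total.

6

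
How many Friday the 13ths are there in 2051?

Check the 13th of each month of 2051: Jan 13: Fri, Feb 13: Mon, Mar 13: Mon, Apr 13: Thu, May 13: Sat, Jun 13: Tue, Jul 13: Thu, Aug 13: Sun, Sep 13: Wed, Oct 13: Fri, Nov 13: Mon, Dec 13: Wed.
Friday occurs in January, October — 2 months.

2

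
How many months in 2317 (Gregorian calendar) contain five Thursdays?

A month of length L has five Thursdays iff its first Thursday is on day ≤ L−28 (so day 1–3 in a 31-day month, 1–2 in a 30-day month, day 1 in a leap February).
Checking each month of 2317: Jan starts Mon (31d); Feb starts Thu (28d); Mar starts Thu (31d) ✓; Apr starts Sun (30d); May starts Tue (31d) ✓; Jun starts Fri (30d); Jul starts Sun (31d); Aug starts Wed (31d) ✓; Sep starts Sat (30d); Oct starts Mon (31d); Nov starts Thu (30d) ✓; Dec starts Sat (31d).
Five-Thursday months: March, May, August, November → 4.

4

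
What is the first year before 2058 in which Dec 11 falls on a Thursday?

From one year to the next, a fixed date's weekday advances by 1, or by 2 when a Feb 29 lies between the two dates.
2058: December 11 is Wednesday.
2057: Tuesday (−1)
2056: Monday (−1)
2055: Saturday (−2)
2054: Friday (−1)
2053: Thursday (−1)
Dec 11 falls on a Thursday in 2053.

2053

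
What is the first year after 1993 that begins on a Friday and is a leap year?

2016

Jan 1 advances by 2 weekdays after a leap year and by 1 after a common year.
1993: Jan 1 is Friday.
1994: Saturday
1995: Sunday
1996: Monday (leap)
1997: Wednesday
1998: Thursday
1999: Friday
2000: Saturday (leap)
2001: Monday
2002: Tuesday
2003: Wednesday
2004: Thursday (leap)
2005: Saturday
2006: Sunday
2007: Monday
2008: Tuesday (leap)
2009: Thursday
2010: Friday
2011: Saturday
2012: Sunday (leap)
2013: Tuesday
2014: Wednesday
2015: Thursday
2016: Friday (leap)
2016 begins on a Friday and is a leap year.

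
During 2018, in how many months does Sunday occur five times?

4

A month of length L has five Sundays iff its first Sunday is on day ≤ L−28 (so day 1–3 in a 31-day month, 1–2 in a 30-day month, day 1 in a leap February).
Checking each month of 2018: Jan starts Mon (31d); Feb starts Thu (28d); Mar starts Thu (31d); Apr starts Sun (30d) ✓; May starts Tue (31d); Jun starts Fri (30d); Jul starts Sun (31d) ✓; Aug starts Wed (31d); Sep starts Sat (30d) ✓; Oct starts Mon (31d); Nov starts Thu (30d); Dec starts Sat (31d) ✓.
Five-Sunday months: April, July, September, December → 4.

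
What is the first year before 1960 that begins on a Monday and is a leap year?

1940

Jan 1 advances by 2 weekdays after a leap year and by 1 after a common year.
1960: Jan 1 is Friday (leap).
1959: Thursday
1958: Wednesday
1957: Tuesday
1956: Sunday (leap)
1955: Saturday
1954: Friday
1953: Thursday
1952: Tuesday (leap)
1951: Monday
1950: Sunday
1949: Saturday
1948: Thursday (leap)
1947: Wednesday
1946: Tuesday
1945: Monday
1944: Saturday (leap)
1943: Friday
1942: Thursday
1941: Wednesday
1940: Monday (leap)
1940 begins on a Monday and is a leap year.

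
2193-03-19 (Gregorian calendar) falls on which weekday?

January 1, 2193 is a Tuesday.
March 19 is day 78 of the year, i.e. 77 days after Jan 1.
77 mod 7 = 0, so advance 0 weekdays from Tuesday: Tuesday.

Tuesday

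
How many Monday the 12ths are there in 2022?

Check the 12th of each month of 2022: Jan 12: Wed, Feb 12: Sat, Mar 12: Sat, Apr 12: Tue, May 12: Thu, Jun 12: Sun, Jul 12: Tue, Aug 12: Fri, Sep 12: Mon, Oct 12: Wed, Nov 12: Sat, Dec 12: Mon.
Monday occurs in September, December — 2 months.

2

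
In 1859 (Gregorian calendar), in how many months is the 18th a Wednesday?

Check the 18th of each month of 1859: Jan 18: Tue, Feb 18: Fri, Mar 18: Fri, Apr 18: Mon, May 18: Wed, Jun 18: Sat, Jul 18: Mon, Aug 18: Thu, Sep 18: Sun, Oct 18: Tue, Nov 18: Fri, Dec 18: Sun.
Wednesday occurs in May — 1 month.

1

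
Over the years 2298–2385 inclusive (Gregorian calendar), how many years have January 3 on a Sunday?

Track January 3's weekday year by year (advancing +1, or +2 across a Feb 29):
  2298: Mon  2299: Tue (+1)  2300: Wed (+1)  2301: Thu (+1)  2302: Fri (+1)
  2303: Sat (+1)  2304: Sun (+1) ✓  2305: Tue (+2)  2306: Wed (+1)  2307: Thu (+1)
  2308: Fri (+1)  2309: Sun (+2) ✓  2310: Mon (+1)  2311: Tue (+1)  … (60 more years) …
  2372: Mon (+1)  2373: Wed (+2)  2374: Thu (+1)  2375: Fri (+1)  2376: Sat (+1)
  2377: Mon (+2)  2378: Tue (+1)  2379: Wed (+1)  2380: Thu (+1)  2381: Sat (+2)
  2382: Sun (+1) ✓  2383: Mon (+1)  2384: Tue (+1)  2385: Thu (+2)
Sunday years: 2304, 2309, 2315, 2326, 2332, 2337, 2343, 2354, 2360, 2365, 2371, 2382 — 12 in total.

12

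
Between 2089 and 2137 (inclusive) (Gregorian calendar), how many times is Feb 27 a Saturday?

Track Feb 27's weekday year by year (advancing +1, or +2 across a Feb 29):
  2089: Sun  2090: Mon (+1)  2091: Tue (+1)  2092: Wed (+1)  2093: Fri (+2)
  2094: Sat (+1) ✓  2095: Sun (+1)  2096: Mon (+1)  2097: Wed (+2)  2098: Thu (+1)
  2099: Fri (+1)  2100: Sat (+1) ✓  2101: Sun (+1)  2102: Mon (+1)  … (21 more years) …
  2124: Sun (+1)  2125: Tue (+2)  2126: Wed (+1)  2127: Thu (+1)  2128: Fri (+1)
  2129: Sun (+2)  2130: Mon (+1)  2131: Tue (+1)  2132: Wed (+1)  2133: Fri (+2)
  2134: Sat (+1) ✓  2135: Sun (+1)  2136: Mon (+1)  2137: Wed (+2)
Saturday years: 2094, 2100, 2106, 2112, 2117, 2123, 2134 — 7 in total.

7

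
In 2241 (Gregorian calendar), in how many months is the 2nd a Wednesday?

1

Check the 2nd of each month of 2241: Jan 2: Sat, Feb 2: Tue, Mar 2: Tue, Apr 2: Fri, May 2: Sun, Jun 2: Wed, Jul 2: Fri, Aug 2: Mon, Sep 2: Thu, Oct 2: Sat, Nov 2: Tue, Dec 2: Thu.
Wednesday occurs in June — 1 month.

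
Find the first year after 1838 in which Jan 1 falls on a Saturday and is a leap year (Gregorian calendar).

1848

Jan 1 advances by 2 weekdays after a leap year and by 1 after a common year.
1838: Jan 1 is Monday.
1839: Tuesday
1840: Wednesday (leap)
1841: Friday
1842: Saturday
1843: Sunday
1844: Monday (leap)
1845: Wednesday
1846: Thursday
1847: Friday
1848: Saturday (leap)
1848 begins on a Saturday and is a leap year.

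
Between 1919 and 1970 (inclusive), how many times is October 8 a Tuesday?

Track October 8's weekday year by year (advancing +1, or +2 across a Feb 29):
  1919: Wed  1920: Fri (+2)  1921: Sat (+1)  1922: Sun (+1)  1923: Mon (+1)
  1924: Wed (+2)  1925: Thu (+1)  1926: Fri (+1)  1927: Sat (+1)  1928: Mon (+2)
  1929: Tue (+1) ✓  1930: Wed (+1)  1931: Thu (+1)  1932: Sat (+2)  … (24 more years) …
  1957: Tue (+1) ✓  1958: Wed (+1)  1959: Thu (+1)  1960: Sat (+2)  1961: Sun (+1)
  1962: Mon (+1)  1963: Tue (+1) ✓  1964: Thu (+2)  1965: Fri (+1)  1966: Sat (+1)
  1967: Sun (+1)  1968: Tue (+2) ✓  1969: Wed (+1)  1970: Thu (+1)
Tuesday years: 1929, 1935, 1940, 1946, 1957, 1963, 1968 — 7 in total.

7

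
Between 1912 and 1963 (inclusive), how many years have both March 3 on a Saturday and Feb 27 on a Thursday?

Check each year's weekday for March 3 and Feb 27:
  1912: Sun/Tue  1913: Mon/Thu  1914: Tue/Fri  1915: Wed/Sat  1916: Fri/Sun  1917: Sat/Tue  1918: Sun/Wed  1919: Mon/Thu  1920: Wed/Fri  1921: Thu/Sun  1922: Fri/Mon  1923: Sat/Tue  1924: Mon/Wed  1925: Tue/Fri  …(24 more)…  1950: Fri/Mon  1951: Sat/Tue  1952: Mon/Wed  1953: Tue/Fri  1954: Wed/Sat  1955: Thu/Sun  1956: Sat/Mon  1957: Sun/Wed  1958: Mon/Thu  1959: Tue/Fri  1960: Thu/Sat  1961: Fri/Mon  1962: Sat/Tue  1963: Sun/Wed
Both conditions hold in: no year — 0.

0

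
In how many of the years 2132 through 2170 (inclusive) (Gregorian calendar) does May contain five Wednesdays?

May has 31 days; it has five Wednesdays when Wednesday falls among the first (month-length − 28) days — i.e. when May 1 is one of Wednesday/Tuesday/Monday.
May 1 by year: 2132:Thu 2133:Fri 2134:Sat 2135:Sun 2136:Tue✓ 2137:Wed✓ 2138:Thu 2139:Fri 2140:Sun 2141:Mon✓ 2142:Tue✓ 2143:Wed✓ 2144:Fri 2145:Sat 2146:Sun …(9 more)… 2156:Sat 2157:Sun 2158:Mon✓ 2159:Tue✓ 2160:Thu 2161:Fri 2162:Sat 2163:Sun 2164:Tue✓ 2165:Wed✓ 2166:Thu 2167:Fri 2168:Sun 2169:Mon✓ 2170:Tue✓
Years with five Wednesdays: 2136, 2137, 2141, 2142, 2143, 2147, 2148, 2152, 2153, 2154, 2158, 2159, 2164, 2165, 2169, 2170 → 16.

16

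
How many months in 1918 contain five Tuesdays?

A month of length L has five Tuesdays iff its first Tuesday is on day ≤ L−28 (so day 1–3 in a 31-day month, 1–2 in a 30-day month, day 1 in a leap February).
Checking each month of 1918: Jan starts Tue (31d) ✓; Feb starts Fri (28d); Mar starts Fri (31d); Apr starts Mon (30d) ✓; May starts Wed (31d); Jun starts Sat (30d); Jul starts Mon (31d) ✓; Aug starts Thu (31d); Sep starts Sun (30d); Oct starts Tue (31d) ✓; Nov starts Fri (30d); Dec starts Sun (31d) ✓.
Five-Tuesday months: January, April, July, October, December → 5.

5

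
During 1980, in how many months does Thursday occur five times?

A month of length L has five Thursdays iff its first Thursday is on day ≤ L−28 (so day 1–3 in a 31-day month, 1–2 in a 30-day month, day 1 in a leap February).
Checking each month of 1980: Jan starts Tue (31d) ✓; Feb starts Fri (29d); Mar starts Sat (31d); Apr starts Tue (30d); May starts Thu (31d) ✓; Jun starts Sun (30d); Jul starts Tue (31d) ✓; Aug starts Fri (31d); Sep starts Mon (30d); Oct starts Wed (31d) ✓; Nov starts Sat (30d); Dec starts Mon (31d).
Five-Thursday months: January, May, July, October → 4.

4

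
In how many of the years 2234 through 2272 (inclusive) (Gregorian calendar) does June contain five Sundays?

June has 30 days; it has five Sundays when Sunday falls among the first (month-length − 28) days — i.e. when June 1 is one of Sunday/Saturday.
June 1 by year: 2234:Sun✓ 2235:Mon 2236:Wed 2237:Thu 2238:Fri 2239:Sat✓ 2240:Mon 2241:Tue 2242:Wed 2243:Thu 2244:Sat✓ 2245:Sun✓ 2246:Mon 2247:Tue 2248:Thu …(9 more)… 2258:Tue 2259:Wed 2260:Fri 2261:Sat✓ 2262:Sun✓ 2263:Mon 2264:Wed 2265:Thu 2266:Fri 2267:Sat✓ 2268:Mon 2269:Tue 2270:Wed 2271:Thu 2272:Sat✓
Years with five Sundays: 2234, 2239, 2244, 2245, 2250, 2251, 2256, 2261, 2262, 2267, 2272 → 11.

11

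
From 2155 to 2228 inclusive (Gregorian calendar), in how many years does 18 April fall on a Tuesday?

10

Track 18 April's weekday year by year (advancing +1, or +2 across a Feb 29):
  2155: Fri  2156: Sun (+2)  2157: Mon (+1)  2158: Tue (+1) ✓  2159: Wed (+1)
  2160: Fri (+2)  2161: Sat (+1)  2162: Sun (+1)  2163: Mon (+1)  2164: Wed (+2)
  2165: Thu (+1)  2166: Fri (+1)  2167: Sat (+1)  2168: Mon (+2)  … (46 more years) …
  2215: Tue (+1) ✓  2216: Thu (+2)  2217: Fri (+1)  2218: Sat (+1)  2219: Sun (+1)
  2220: Tue (+2) ✓  2221: Wed (+1)  2222: Thu (+1)  2223: Fri (+1)  2224: Sun (+2)
  2225: Mon (+1)  2226: Tue (+1) ✓  2227: Wed (+1)  2228: Fri (+2)
Tuesday years: 2158, 2169, 2175, 2180, 2186, 2197, 2209, 2215, 2220, 2226 — 10 in total.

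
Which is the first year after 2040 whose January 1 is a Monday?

2046

Jan 1 advances by 2 weekdays after a leap year and by 1 after a common year.
2040: Jan 1 is Sunday (leap).
2041: Tuesday
2042: Wednesday
2043: Thursday
2044: Friday (leap)
2045: Sunday
2046: Monday
2046 begins on a Monday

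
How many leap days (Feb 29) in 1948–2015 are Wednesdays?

3

Leap years in 1948–2015: 17 of them.
Feb 29 weekday advances by 5 (mod 7) from one leap year to the next four years later (or differs when a century non-leap intervenes).
Leap-day weekdays: 1948:Sun 1952:Fri 1956:Wed✓ 1960:Mon 1964:Sat 1968:Thu 1972:Tue 1976:Sun 1980:Fri 1984:Wed✓ 1988:Mon 1992:Sat 1996:Thu 2000:Tue 2004:Sun 2008:Fri 2012:Wed✓
Wednesday: 1956, 1984, 2012 → 3.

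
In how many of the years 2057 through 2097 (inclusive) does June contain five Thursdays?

June has 30 days; it has five Thursdays when Thursday falls among the first (month-length − 28) days — i.e. when June 1 is one of Thursday/Wednesday.
June 1 by year: 2057:Fri 2058:Sat 2059:Sun 2060:Tue 2061:Wed✓ 2062:Thu✓ 2063:Fri 2064:Sun 2065:Mon 2066:Tue 2067:Wed✓ 2068:Fri 2069:Sat 2070:Sun 2071:Mon …(11 more)… 2083:Tue 2084:Thu✓ 2085:Fri 2086:Sat 2087:Sun 2088:Tue 2089:Wed✓ 2090:Thu✓ 2091:Fri 2092:Sun 2093:Mon 2094:Tue 2095:Wed✓ 2096:Fri 2097:Sat
Years with five Thursdays: 2061, 2062, 2067, 2072, 2073, 2078, 2079, 2084, 2089, 2090, 2095 → 11.

11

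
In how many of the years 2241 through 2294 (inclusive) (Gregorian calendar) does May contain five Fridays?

22

May has 31 days; it has five Fridays when Friday falls among the first (month-length − 28) days — i.e. when May 1 is one of Friday/Thursday/Wednesday.
May 1 by year: 2241:Sat 2242:Sun 2243:Mon 2244:Wed✓ 2245:Thu✓ 2246:Fri✓ 2247:Sat 2248:Mon 2249:Tue 2250:Wed✓ 2251:Thu✓ 2252:Sat 2253:Sun 2254:Mon 2255:Tue …(24 more)… 2280:Sat 2281:Sun 2282:Mon 2283:Tue 2284:Thu✓ 2285:Fri✓ 2286:Sat 2287:Sun 2288:Tue 2289:Wed✓ 2290:Thu✓ 2291:Fri✓ 2292:Sun 2293:Mon 2294:Tue
Years with five Fridays: 2244, 2245, 2246, 2250, 2251, 2256, 2257, 2261, 2262, 2263, 2267, 2268, 2272, 2273, 2274, 2278, 2279, 2284, 2285, 2289, 2290, 2291 → 22.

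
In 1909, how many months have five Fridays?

A month of length L has five Fridays iff its first Friday is on day ≤ L−28 (so day 1–3 in a 31-day month, 1–2 in a 30-day month, day 1 in a leap February).
Checking each month of 1909: Jan starts Fri (31d) ✓; Feb starts Mon (28d); Mar starts Mon (31d); Apr starts Thu (30d) ✓; May starts Sat (31d); Jun starts Tue (30d); Jul starts Thu (31d) ✓; Aug starts Sun (31d); Sep starts Wed (30d); Oct starts Fri (31d) ✓; Nov starts Mon (30d); Dec starts Wed (31d) ✓.
Five-Friday months: January, April, July, October, December → 5.

5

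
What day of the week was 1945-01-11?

Thursday

January 1, 1945 is a Monday.
January 11 is day 11 of the year, i.e. 10 days after Jan 1.
10 mod 7 = 3, so advance 3 weekdays from Monday: Thursday.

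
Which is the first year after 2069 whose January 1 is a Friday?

2072

Jan 1 advances by 2 weekdays after a leap year and by 1 after a common year.
2069: Jan 1 is Tuesday.
2070: Wednesday
2071: Thursday
2072: Friday (leap)
2072 begins on a Friday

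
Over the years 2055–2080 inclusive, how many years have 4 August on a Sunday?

4

Track 4 August's weekday year by year (advancing +1, or +2 across a Feb 29):
  2055: Wed  2056: Fri (+2)  2057: Sat (+1)  2058: Sun (+1) ✓  2059: Mon (+1)
  2060: Wed (+2)  2061: Thu (+1)  2062: Fri (+1)  2063: Sat (+1)  2064: Mon (+2)
  2065: Tue (+1)  2066: Wed (+1)  2067: Thu (+1)  2068: Sat (+2)  2069: Sun (+1) ✓
  2070: Mon (+1)  2071: Tue (+1)  2072: Thu (+2)  2073: Fri (+1)  2074: Sat (+1)
  2075: Sun (+1) ✓  2076: Tue (+2)  2077: Wed (+1)  2078: Thu (+1)  2079: Fri (+1)
  2080: Sun (+2) ✓
Sunday years: 2058, 2069, 2075, 2080 — 4 in total.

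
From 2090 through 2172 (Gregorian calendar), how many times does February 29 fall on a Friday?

Leap years in 2090–2172: 20 of them.
Feb 29 weekday advances by 5 (mod 7) from one leap year to the next four years later (or differs when a century non-leap intervenes).
Leap-day weekdays: 2092:Fri✓ 2096:Wed 2104:Fri✓ 2108:Wed 2112:Mon 2116:Sat 2120:Thu 2124:Tue 2128:Sun 2132:Fri✓ 2136:Wed 2140:Mon 2144:Sat 2148:Thu 2152:Tue 2156:Sun 2160:Fri✓ 2164:Wed 2168:Mon 2172:Sat
Friday: 2092, 2104, 2132, 2160 → 4.

4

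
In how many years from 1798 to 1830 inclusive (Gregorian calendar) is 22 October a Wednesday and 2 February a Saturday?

1

Check each year's weekday for 22 October and 2 February:
  1798: Mon/Fri  1799: Tue/Sat  1800: Wed/Sun  1801: Thu/Mon  1802: Fri/Tue  1803: Sat/Wed  1804: Mon/Thu  1805: Tue/Sat  1806: Wed/Sun  1807: Thu/Mon  1808: Sat/Tue  1809: Sun/Thu  1810: Mon/Fri  1811: Tue/Sat  …(5 more)…  1817: Wed/Sun  1818: Thu/Mon  1819: Fri/Tue  1820: Sun/Wed  1821: Mon/Fri  1822: Tue/Sat  1823: Wed/Sun  1824: Fri/Mon  1825: Sat/Wed  1826: Sun/Thu  1827: Mon/Fri  1828: Wed/Sat ✓  1829: Thu/Mon  1830: Fri/Tue
Both conditions hold in: 1828 — 1.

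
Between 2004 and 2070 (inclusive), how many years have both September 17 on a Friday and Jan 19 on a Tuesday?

7

Check each year's weekday for September 17 and Jan 19:
  2004: Fri/Mon  2005: Sat/Wed  2006: Sun/Thu  2007: Mon/Fri  2008: Wed/Sat  2009: Thu/Mon  2010: Fri/Tue ✓  2011: Sat/Wed  2012: Mon/Thu  2013: Tue/Sat  2014: Wed/Sun  2015: Thu/Mon  2016: Sat/Tue  2017: Sun/Thu  …(39 more)…  2057: Mon/Fri  2058: Tue/Sat  2059: Wed/Sun  2060: Fri/Mon  2061: Sat/Wed  2062: Sun/Thu  2063: Mon/Fri  2064: Wed/Sat  2065: Thu/Mon  2066: Fri/Tue ✓  2067: Sat/Wed  2068: Mon/Thu  2069: Tue/Sat  2070: Wed/Sun
Both conditions hold in: 2010, 2021, 2027, 2038, 2049, 2055, 2066 — 7.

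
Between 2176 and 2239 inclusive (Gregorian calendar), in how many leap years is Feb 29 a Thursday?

2

Leap years in 2176–2239: 15 of them.
Feb 29 weekday advances by 5 (mod 7) from one leap year to the next four years later (or differs when a century non-leap intervenes).
Leap-day weekdays: 2176:Thu✓ 2180:Tue 2184:Sun 2188:Fri 2192:Wed 2196:Mon 2204:Wed 2208:Mon 2212:Sat 2216:Thu✓ 2220:Tue 2224:Sun 2228:Fri 2232:Wed 2236:Mon
Thursday: 2176, 2216 → 2.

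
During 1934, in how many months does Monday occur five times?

5

A month of length L has five Mondays iff its first Monday is on day ≤ L−28 (so day 1–3 in a 31-day month, 1–2 in a 30-day month, day 1 in a leap February).
Checking each month of 1934: Jan starts Mon (31d) ✓; Feb starts Thu (28d); Mar starts Thu (31d); Apr starts Sun (30d) ✓; May starts Tue (31d); Jun starts Fri (30d); Jul starts Sun (31d) ✓; Aug starts Wed (31d); Sep starts Sat (30d); Oct starts Mon (31d) ✓; Nov starts Thu (30d); Dec starts Sat (31d) ✓.
Five-Monday months: January, April, July, October, December → 5.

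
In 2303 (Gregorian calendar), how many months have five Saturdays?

4

A month of length L has five Saturdays iff its first Saturday is on day ≤ L−28 (so day 1–3 in a 31-day month, 1–2 in a 30-day month, day 1 in a leap February).
Checking each month of 2303: Jan starts Thu (31d) ✓; Feb starts Sun (28d); Mar starts Sun (31d); Apr starts Wed (30d); May starts Fri (31d) ✓; Jun starts Mon (30d); Jul starts Wed (31d); Aug starts Sat (31d) ✓; Sep starts Tue (30d); Oct starts Thu (31d) ✓; Nov starts Sun (30d); Dec starts Tue (31d).
Five-Saturday months: January, May, August, October → 4.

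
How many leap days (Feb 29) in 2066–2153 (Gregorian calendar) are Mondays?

3

Leap years in 2066–2153: 21 of them.
Feb 29 weekday advances by 5 (mod 7) from one leap year to the next four years later (or differs when a century non-leap intervenes).
Leap-day weekdays: 2068:Wed 2072:Mon✓ 2076:Sat 2080:Thu 2084:Tue 2088:Sun 2092:Fri 2096:Wed 2104:Fri 2108:Wed 2112:Mon✓ 2116:Sat 2120:Thu 2124:Tue 2128:Sun 2132:Fri 2136:Wed 2140:Mon✓ 2144:Sat 2148:Thu 2152:Tue
Monday: 2072, 2112, 2140 → 3.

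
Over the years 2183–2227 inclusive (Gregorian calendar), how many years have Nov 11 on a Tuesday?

7

Track Nov 11's weekday year by year (advancing +1, or +2 across a Feb 29):
  2183: Tue ✓  2184: Thu (+2)  2185: Fri (+1)  2186: Sat (+1)  2187: Sun (+1)
  2188: Tue (+2) ✓  2189: Wed (+1)  2190: Thu (+1)  2191: Fri (+1)  2192: Sun (+2)
  2193: Mon (+1)  2194: Tue (+1) ✓  2195: Wed (+1)  2196: Fri (+2)  … (17 more years) …
  2214: Fri (+1)  2215: Sat (+1)  2216: Mon (+2)  2217: Tue (+1) ✓  2218: Wed (+1)
  2219: Thu (+1)  2220: Sat (+2)  2221: Sun (+1)  2222: Mon (+1)  2223: Tue (+1) ✓
  2224: Thu (+2)  2225: Fri (+1)  2226: Sat (+1)  2227: Sun (+1)
Tuesday years: 2183, 2188, 2194, 2200, 2206, 2217, 2223 — 7 in total.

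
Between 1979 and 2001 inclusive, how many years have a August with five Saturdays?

August has 31 days; it has five Saturdays when Saturday falls among the first (month-length − 28) days — i.e. when August 1 is one of Saturday/Friday/Thursday.
August 1 by year: 1979:Wed 1980:Fri✓ 1981:Sat✓ 1982:Sun 1983:Mon 1984:Wed 1985:Thu✓ 1986:Fri✓ 1987:Sat✓ 1988:Mon 1989:Tue 1990:Wed 1991:Thu✓ 1992:Sat✓ 1993:Sun 1994:Mon 1995:Tue 1996:Thu✓ 1997:Fri✓ 1998:Sat✓ 1999:Sun 2000:Tue 2001:Wed
Years with five Saturdays: 1980, 1981, 1985, 1986, 1987, 1991, 1992, 1996, 1997, 1998 → 10.

10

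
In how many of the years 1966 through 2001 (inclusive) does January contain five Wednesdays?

January has 31 days; it has five Wednesdays when Wednesday falls among the first (month-length − 28) days — i.e. when January 1 is one of Wednesday/Tuesday/Monday.
January 1 by year: 1966:Sat 1967:Sun 1968:Mon✓ 1969:Wed✓ 1970:Thu 1971:Fri 1972:Sat 1973:Mon✓ 1974:Tue✓ 1975:Wed✓ 1976:Thu 1977:Sat 1978:Sun 1979:Mon✓ 1980:Tue✓ …(6 more)… 1987:Thu 1988:Fri 1989:Sun 1990:Mon✓ 1991:Tue✓ 1992:Wed✓ 1993:Fri 1994:Sat 1995:Sun 1996:Mon✓ 1997:Wed✓ 1998:Thu 1999:Fri 2000:Sat 2001:Mon✓
Years with five Wednesdays: 1968, 1969, 1973, 1974, 1975, 1979, 1980, 1985, 1986, 1990, 1991, 1992, 1996, 1997, 2001 → 15.

15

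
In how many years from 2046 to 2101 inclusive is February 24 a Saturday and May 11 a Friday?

6

Check each year's weekday for February 24 and May 11:
  2046: Sat/Fri ✓  2047: Sun/Sat  2048: Mon/Mon  2049: Wed/Tue  2050: Thu/Wed  2051: Fri/Thu  2052: Sat/Sat  2053: Mon/Sun  2054: Tue/Mon  2055: Wed/Tue  2056: Thu/Thu  2057: Sat/Fri ✓  2058: Sun/Sat  2059: Mon/Sun  …(28 more)…  2088: Tue/Tue  2089: Thu/Wed  2090: Fri/Thu  2091: Sat/Fri ✓  2092: Sun/Sun  2093: Tue/Mon  2094: Wed/Tue  2095: Thu/Wed  2096: Fri/Fri  2097: Sun/Sat  2098: Mon/Sun  2099: Tue/Mon  2100: Wed/Tue  2101: Thu/Wed
Both conditions hold in: 2046, 2057, 2063, 2074, 2085, 2091 — 6.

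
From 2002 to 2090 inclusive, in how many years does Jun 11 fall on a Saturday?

Track Jun 11's weekday year by year (advancing +1, or +2 across a Feb 29):
  2002: Tue  2003: Wed (+1)  2004: Fri (+2)  2005: Sat (+1) ✓  2006: Sun (+1)
  2007: Mon (+1)  2008: Wed (+2)  2009: Thu (+1)  2010: Fri (+1)  2011: Sat (+1) ✓
  2012: Mon (+2)  2013: Tue (+1)  2014: Wed (+1)  2015: Thu (+1)  … (61 more years) …
  2077: Fri (+1)  2078: Sat (+1) ✓  2079: Sun (+1)  2080: Tue (+2)  2081: Wed (+1)
  2082: Thu (+1)  2083: Fri (+1)  2084: Sun (+2)  2085: Mon (+1)  2086: Tue (+1)
  2087: Wed (+1)  2088: Fri (+2)  2089: Sat (+1) ✓  2090: Sun (+1)
Saturday years: 2005, 2011, 2016, 2022, 2033, 2039, 2044, 2050, 2061, 2067, 2072, 2078, 2089 — 13 in total.

13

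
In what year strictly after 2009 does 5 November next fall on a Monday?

2012

From one year to the next, a fixed date's weekday advances by 1, or by 2 when a Feb 29 lies between the two dates.
2009: November 5 is Thursday.
2010: Friday (+1)
2011: Saturday (+1)
2012: Monday (+2)
5 November falls on a Monday in 2012.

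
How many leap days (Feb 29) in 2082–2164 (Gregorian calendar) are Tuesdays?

Leap years in 2082–2164: 20 of them.
Feb 29 weekday advances by 5 (mod 7) from one leap year to the next four years later (or differs when a century non-leap intervenes).
Leap-day weekdays: 2084:Tue✓ 2088:Sun 2092:Fri 2096:Wed 2104:Fri 2108:Wed 2112:Mon 2116:Sat 2120:Thu 2124:Tue✓ 2128:Sun 2132:Fri 2136:Wed 2140:Mon 2144:Sat 2148:Thu 2152:Tue✓ 2156:Sun 2160:Fri 2164:Wed
Tuesday: 2084, 2124, 2152 → 3.

3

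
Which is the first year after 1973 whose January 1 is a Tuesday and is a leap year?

Jan 1 advances by 2 weekdays after a leap year and by 1 after a common year.
1973: Jan 1 is Monday.
1974: Tuesday
1975: Wednesday
1976: Thursday (leap)
1977: Saturday
1978: Sunday
1979: Monday
1980: Tuesday (leap)
1980 begins on a Tuesday and is a leap year.

1980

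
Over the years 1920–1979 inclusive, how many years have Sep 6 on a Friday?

8

Track Sep 6's weekday year by year (advancing +1, or +2 across a Feb 29):
  1920: Mon  1921: Tue (+1)  1922: Wed (+1)  1923: Thu (+1)  1924: Sat (+2)
  1925: Sun (+1)  1926: Mon (+1)  1927: Tue (+1)  1928: Thu (+2)  1929: Fri (+1) ✓
  1930: Sat (+1)  1931: Sun (+1)  1932: Tue (+2)  1933: Wed (+1)  … (32 more years) …
  1966: Tue (+1)  1967: Wed (+1)  1968: Fri (+2) ✓  1969: Sat (+1)  1970: Sun (+1)
  1971: Mon (+1)  1972: Wed (+2)  1973: Thu (+1)  1974: Fri (+1) ✓  1975: Sat (+1)
  1976: Mon (+2)  1977: Tue (+1)  1978: Wed (+1)  1979: Thu (+1)
Friday years: 1929, 1935, 1940, 1946, 1957, 1963, 1968, 1974 — 8 in total.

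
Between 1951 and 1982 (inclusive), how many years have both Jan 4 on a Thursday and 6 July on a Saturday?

Check each year's weekday for Jan 4 and 6 July:
  1951: Thu/Fri  1952: Fri/Sun  1953: Sun/Mon  1954: Mon/Tue  1955: Tue/Wed  1956: Wed/Fri  1957: Fri/Sat  1958: Sat/Sun  1959: Sun/Mon  1960: Mon/Wed  1961: Wed/Thu  1962: Thu/Fri  1963: Fri/Sat  1964: Sat/Mon  …(4 more)…  1969: Sat/Sun  1970: Sun/Mon  1971: Mon/Tue  1972: Tue/Thu  1973: Thu/Fri  1974: Fri/Sat  1975: Sat/Sun  1976: Sun/Tue  1977: Tue/Wed  1978: Wed/Thu  1979: Thu/Fri  1980: Fri/Sun  1981: Sun/Mon  1982: Mon/Tue
Both conditions hold in: 1968 — 1.

1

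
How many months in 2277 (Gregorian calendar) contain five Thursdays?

A month of length L has five Thursdays iff its first Thursday is on day ≤ L−28 (so day 1–3 in a 31-day month, 1–2 in a 30-day month, day 1 in a leap February).
Checking each month of 2277: Jan starts Mon (31d); Feb starts Thu (28d); Mar starts Thu (31d) ✓; Apr starts Sun (30d); May starts Tue (31d) ✓; Jun starts Fri (30d); Jul starts Sun (31d); Aug starts Wed (31d) ✓; Sep starts Sat (30d); Oct starts Mon (31d); Nov starts Thu (30d) ✓; Dec starts Sat (31d).
Five-Thursday months: March, May, August, November → 4.

4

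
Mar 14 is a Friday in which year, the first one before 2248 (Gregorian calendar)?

2245

From one year to the next, a fixed date's weekday advances by 1, or by 2 when a Feb 29 lies between the two dates.
2248: March 14 is Tuesday.
2247: Sunday (−2)
2246: Saturday (−1)
2245: Friday (−1)
Mar 14 falls on a Friday in 2245.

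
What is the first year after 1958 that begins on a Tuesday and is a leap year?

Jan 1 advances by 2 weekdays after a leap year and by 1 after a common year.
1958: Jan 1 is Wednesday.
1959: Thursday
1960: Friday (leap)
1961: Sunday
1962: Monday
1963: Tuesday
1964: Wednesday (leap)
1965: Friday
1966: Saturday
1967: Sunday
1968: Monday (leap)
1969: Wednesday
1970: Thursday
1971: Friday
1972: Saturday (leap)
1973: Monday
1974: Tuesday
1975: Wednesday
1976: Thursday (leap)
1977: Saturday
1978: Sunday
1979: Monday
1980: Tuesday (leap)
1980 begins on a Tuesday and is a leap year.

1980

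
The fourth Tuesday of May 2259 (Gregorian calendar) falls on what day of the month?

May 1, 2259 is a Sunday, so the first Tuesday is the 3rd.
The fourth Tuesday is 3 + 21 = 24.

24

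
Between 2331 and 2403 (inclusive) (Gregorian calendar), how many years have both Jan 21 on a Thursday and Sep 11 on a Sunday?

Check each year's weekday for Jan 21 and Sep 11:
  2331: Wed/Fri  2332: Thu/Sun ✓  2333: Sat/Mon  2334: Sun/Tue  2335: Mon/Wed  2336: Tue/Fri  2337: Thu/Sat  2338: Fri/Sun  2339: Sat/Mon  2340: Sun/Wed  2341: Tue/Thu  2342: Wed/Fri  2343: Thu/Sat  2344: Fri/Mon  …(45 more)…  2390: Sun/Tue  2391: Mon/Wed  2392: Tue/Fri  2393: Thu/Sat  2394: Fri/Sun  2395: Sat/Mon  2396: Sun/Wed  2397: Tue/Thu  2398: Wed/Fri  2399: Thu/Sat  2400: Fri/Mon  2401: Sun/Tue  2402: Mon/Wed  2403: Tue/Thu
Both conditions hold in: 2332, 2360, 2388 — 3.

3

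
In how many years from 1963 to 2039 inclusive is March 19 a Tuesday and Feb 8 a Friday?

Check each year's weekday for March 19 and Feb 8:
  1963: Tue/Fri ✓  1964: Thu/Sat  1965: Fri/Mon  1966: Sat/Tue  1967: Sun/Wed  1968: Tue/Thu  1969: Wed/Sat  1970: Thu/Sun  1971: Fri/Mon  1972: Sun/Tue  1973: Mon/Thu  1974: Tue/Fri ✓  1975: Wed/Sat  1976: Fri/Sun  …(49 more)…  2026: Thu/Sun  2027: Fri/Mon  2028: Sun/Tue  2029: Mon/Thu  2030: Tue/Fri ✓  2031: Wed/Sat  2032: Fri/Sun  2033: Sat/Tue  2034: Sun/Wed  2035: Mon/Thu  2036: Wed/Fri  2037: Thu/Sun  2038: Fri/Mon  2039: Sat/Tue
Both conditions hold in: 1963, 1974, 1985, 1991, 2002, 2013, 2019, 2030 — 8.

8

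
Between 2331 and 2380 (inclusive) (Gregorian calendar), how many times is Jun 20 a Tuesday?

Track Jun 20's weekday year by year (advancing +1, or +2 across a Feb 29):
  2331: Sat  2332: Mon (+2)  2333: Tue (+1) ✓  2334: Wed (+1)  2335: Thu (+1)
  2336: Sat (+2)  2337: Sun (+1)  2338: Mon (+1)  2339: Tue (+1) ✓  2340: Thu (+2)
  2341: Fri (+1)  2342: Sat (+1)  2343: Sun (+1)  2344: Tue (+2) ✓  … (22 more years) …
  2367: Tue (+1) ✓  2368: Thu (+2)  2369: Fri (+1)  2370: Sat (+1)  2371: Sun (+1)
  2372: Tue (+2) ✓  2373: Wed (+1)  2374: Thu (+1)  2375: Fri (+1)  2376: Sun (+2)
  2377: Mon (+1)  2378: Tue (+1) ✓  2379: Wed (+1)  2380: Fri (+2)
Tuesday years: 2333, 2339, 2344, 2350, 2361, 2367, 2372, 2378 — 8 in total.

8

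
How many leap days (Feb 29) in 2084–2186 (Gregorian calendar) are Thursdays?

3

Leap years in 2084–2186: 25 of them.
Feb 29 weekday advances by 5 (mod 7) from one leap year to the next four years later (or differs when a century non-leap intervenes).
Leap-day weekdays: 2084:Tue 2088:Sun 2092:Fri 2096:Wed 2104:Fri 2108:Wed 2112:Mon 2116:Sat 2120:Thu✓ 2124:Tue 2128:Sun 2132:Fri 2136:Wed 2140:Mon 2144:Sat 2148:Thu✓ 2152:Tue 2156:Sun 2160:Fri 2164:Wed 2168:Mon 2172:Sat 2176:Thu✓ 2180:Tue 2184:Sun
Thursday: 2120, 2148, 2176 → 3.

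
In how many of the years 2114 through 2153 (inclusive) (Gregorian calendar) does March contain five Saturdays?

March has 31 days; it has five Saturdays when Saturday falls among the first (month-length − 28) days — i.e. when March 1 is one of Saturday/Friday/Thursday.
March 1 by year: 2114:Thu✓ 2115:Fri✓ 2116:Sun 2117:Mon 2118:Tue 2119:Wed 2120:Fri✓ 2121:Sat✓ 2122:Sun 2123:Mon 2124:Wed 2125:Thu✓ 2126:Fri✓ 2127:Sat✓ 2128:Mon …(10 more)… 2139:Sun 2140:Tue 2141:Wed 2142:Thu✓ 2143:Fri✓ 2144:Sun 2145:Mon 2146:Tue 2147:Wed 2148:Fri✓ 2149:Sat✓ 2150:Sun 2151:Mon 2152:Wed 2153:Thu✓
Years with five Saturdays: 2114, 2115, 2120, 2121, 2125, 2126, 2127, 2131, 2132, 2136, 2137, 2138, 2142, 2143, 2148, 2149, 2153 → 17.

17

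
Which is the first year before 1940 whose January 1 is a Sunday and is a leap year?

1928

Jan 1 advances by 2 weekdays after a leap year and by 1 after a common year.
1940: Jan 1 is Monday (leap).
1939: Sunday
1938: Saturday
1937: Friday
1936: Wednesday (leap)
1935: Tuesday
1934: Monday
1933: Sunday
1932: Friday (leap)
1931: Thursday
1930: Wednesday
1929: Tuesday
1928: Sunday (leap)
1928 begins on a Sunday and is a leap year.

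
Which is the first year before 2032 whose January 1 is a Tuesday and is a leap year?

Jan 1 advances by 2 weekdays after a leap year and by 1 after a common year.
2032: Jan 1 is Thursday (leap).
2031: Wednesday
2030: Tuesday
2029: Monday
2028: Saturday (leap)
2027: Friday
2026: Thursday
2025: Wednesday
2024: Monday (leap)
2023: Sunday
2022: Saturday
2021: Friday
2020: Wednesday (leap)
2019: Tuesday
2018: Monday
2017: Sunday
2016: Friday (leap)
2015: Thursday
2014: Wednesday
2013: Tuesday
2012: Sunday (leap)
2011: Saturday
2010: Friday
2009: Thursday
2008: Tuesday (leap)
2008 begins on a Tuesday and is a leap year.

2008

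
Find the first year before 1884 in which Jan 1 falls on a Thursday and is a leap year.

Jan 1 advances by 2 weekdays after a leap year and by 1 after a common year.
1884: Jan 1 is Tuesday (leap).
1883: Monday
1882: Sunday
1881: Saturday
1880: Thursday (leap)
1880 begins on a Thursday and is a leap year.

1880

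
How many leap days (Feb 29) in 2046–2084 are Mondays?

1

Leap years in 2046–2084: 10 of them.
Feb 29 weekday advances by 5 (mod 7) from one leap year to the next four years later (or differs when a century non-leap intervenes).
Leap-day weekdays: 2048:Sat 2052:Thu 2056:Tue 2060:Sun 2064:Fri 2068:Wed 2072:Mon✓ 2076:Sat 2080:Thu 2084:Tue
Monday: 2072 → 1.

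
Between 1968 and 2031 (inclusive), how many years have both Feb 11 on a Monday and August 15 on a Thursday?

Check each year's weekday for Feb 11 and August 15:
  1968: Sun/Thu  1969: Tue/Fri  1970: Wed/Sat  1971: Thu/Sun  1972: Fri/Tue  1973: Sun/Wed  1974: Mon/Thu ✓  1975: Tue/Fri  1976: Wed/Sun  1977: Fri/Mon  1978: Sat/Tue  1979: Sun/Wed  1980: Mon/Fri  1981: Wed/Sat  …(36 more)…  2018: Sun/Wed  2019: Mon/Thu ✓  2020: Tue/Sat  2021: Thu/Sun  2022: Fri/Mon  2023: Sat/Tue  2024: Sun/Thu  2025: Tue/Fri  2026: Wed/Sat  2027: Thu/Sun  2028: Fri/Tue  2029: Sun/Wed  2030: Mon/Thu ✓  2031: Tue/Fri
Both conditions hold in: 1974, 1985, 1991, 2002, 2013, 2019, 2030 — 7.

7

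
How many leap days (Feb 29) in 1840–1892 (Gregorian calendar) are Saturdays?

Leap years in 1840–1892: 14 of them.
Feb 29 weekday advances by 5 (mod 7) from one leap year to the next four years later (or differs when a century non-leap intervenes).
Leap-day weekdays: 1840:Sat✓ 1844:Thu 1848:Tue 1852:Sun 1856:Fri 1860:Wed 1864:Mon 1868:Sat✓ 1872:Thu 1876:Tue 1880:Sun 1884:Fri 1888:Wed 1892:Mon
Saturday: 1840, 1868 → 2.

2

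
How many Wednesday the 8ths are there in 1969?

2

Check the 8th of each month of 1969: Jan 8: Wed, Feb 8: Sat, Mar 8: Sat, Apr 8: Tue, May 8: Thu, Jun 8: Sun, Jul 8: Tue, Aug 8: Fri, Sep 8: Mon, Oct 8: Wed, Nov 8: Sat, Dec 8: Mon.
Wednesday occurs in January, October — 2 months.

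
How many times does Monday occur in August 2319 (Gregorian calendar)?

4

August 2319 has 31 days and begins on Friday.
The first Monday is August 4.
Mondays fall on 4, 11, 18, 25 — that's 4.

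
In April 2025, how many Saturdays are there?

April 2025 has 30 days and begins on Tuesday.
The first Saturday is April 5.
Saturdays fall on 5, 12, 19, 26 — that's 4.

4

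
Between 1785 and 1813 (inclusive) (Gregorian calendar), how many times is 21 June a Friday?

4

Track 21 June's weekday year by year (advancing +1, or +2 across a Feb 29):
  1785: Tue  1786: Wed (+1)  1787: Thu (+1)  1788: Sat (+2)  1789: Sun (+1)
  1790: Mon (+1)  1791: Tue (+1)  1792: Thu (+2)  1793: Fri (+1) ✓  1794: Sat (+1)
  1795: Sun (+1)  1796: Tue (+2)  1797: Wed (+1)  1798: Thu (+1)  1799: Fri (+1) ✓
  1800: Sat (+1)  1801: Sun (+1)  1802: Mon (+1)  1803: Tue (+1)  1804: Thu (+2)
  1805: Fri (+1) ✓  1806: Sat (+1)  1807: Sun (+1)  1808: Tue (+2)  1809: Wed (+1)
  1810: Thu (+1)  1811: Fri (+1) ✓  1812: Sun (+2)  1813: Mon (+1)
Friday years: 1793, 1799, 1805, 1811 — 4 in total.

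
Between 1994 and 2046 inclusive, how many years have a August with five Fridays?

23

August has 31 days; it has five Fridays when Friday falls among the first (month-length − 28) days — i.e. when August 1 is one of Friday/Thursday/Wednesday.
August 1 by year: 1994:Mon 1995:Tue 1996:Thu✓ 1997:Fri✓ 1998:Sat 1999:Sun 2000:Tue 2001:Wed✓ 2002:Thu✓ 2003:Fri✓ 2004:Sun 2005:Mon 2006:Tue 2007:Wed✓ 2008:Fri✓ …(23 more)… 2032:Sun 2033:Mon 2034:Tue 2035:Wed✓ 2036:Fri✓ 2037:Sat 2038:Sun 2039:Mon 2040:Wed✓ 2041:Thu✓ 2042:Fri✓ 2043:Sat 2044:Mon 2045:Tue 2046:Wed✓
Years with five Fridays: 1996, 1997, 2001, 2002, 2003, 2007, 2008, 2012, 2013, 2014, 2018, 2019, 2024, 2025, 2029, 2030, 2031, 2035, 2036, 2040, 2041, 2042, 2046 → 23.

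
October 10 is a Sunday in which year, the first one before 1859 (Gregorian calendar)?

1858

From one year to the next, a fixed date's weekday advances by 1, or by 2 when a Feb 29 lies between the two dates.
1859: October 10 is Monday.
1858: Sunday (−1)
October 10 falls on a Sunday in 1858.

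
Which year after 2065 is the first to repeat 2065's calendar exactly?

Two years share a calendar iff Jan 1 falls on the same weekday and both are leap or both are common. 2065: Jan 1 is Thursday, common year.
2066: Jan 1 Friday, common
2067: Jan 1 Saturday, common
2068: Jan 1 Sunday, leap
2069: Jan 1 Tuesday, common
2070: Jan 1 Wednesday, common
2071: Jan 1 Thursday, common
2071 matches on both conditions.

2071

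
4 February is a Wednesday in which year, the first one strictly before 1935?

1931

From one year to the next, a fixed date's weekday advances by 1, or by 2 when a Feb 29 lies between the two dates.
1935: February 4 is Monday.
1934: Sunday (−1)
1933: Saturday (−1)
1932: Thursday (−2)
1931: Wednesday (−1)
4 February falls on a Wednesday in 1931.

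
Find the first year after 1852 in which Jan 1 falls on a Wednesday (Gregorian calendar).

Jan 1 advances by 2 weekdays after a leap year and by 1 after a common year.
1852: Jan 1 is Thursday (leap).
1853: Saturday
1854: Sunday
1855: Monday
1856: Tuesday (leap)
1857: Thursday
1858: Friday
1859: Saturday
1860: Sunday (leap)
1861: Tuesday
1862: Wednesday
1862 begins on a Wednesday

1862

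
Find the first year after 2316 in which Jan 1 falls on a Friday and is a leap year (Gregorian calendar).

Jan 1 advances by 2 weekdays after a leap year and by 1 after a common year.
2316: Jan 1 is Saturday (leap).
2317: Monday
2318: Tuesday
2319: Wednesday
2320: Thursday (leap)
2321: Saturday
2322: Sunday
2323: Monday
2324: Tuesday (leap)
2325: Thursday
2326: Friday
2327: Saturday
2328: Sunday (leap)
2329: Tuesday
2330: Wednesday
2331: Thursday
2332: Friday (leap)
2332 begins on a Friday and is a leap year.

2332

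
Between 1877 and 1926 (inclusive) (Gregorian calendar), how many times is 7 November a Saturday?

7

Track 7 November's weekday year by year (advancing +1, or +2 across a Feb 29):
  1877: Wed  1878: Thu (+1)  1879: Fri (+1)  1880: Sun (+2)  1881: Mon (+1)
  1882: Tue (+1)  1883: Wed (+1)  1884: Fri (+2)  1885: Sat (+1) ✓  1886: Sun (+1)
  1887: Mon (+1)  1888: Wed (+2)  1889: Thu (+1)  1890: Fri (+1)  … (22 more years) …
  1913: Fri (+1)  1914: Sat (+1) ✓  1915: Sun (+1)  1916: Tue (+2)  1917: Wed (+1)
  1918: Thu (+1)  1919: Fri (+1)  1920: Sun (+2)  1921: Mon (+1)  1922: Tue (+1)
  1923: Wed (+1)  1924: Fri (+2)  1925: Sat (+1) ✓  1926: Sun (+1)
Saturday years: 1885, 1891, 1896, 1903, 1908, 1914, 1925 — 7 in total.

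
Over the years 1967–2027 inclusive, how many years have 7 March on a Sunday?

9

Track 7 March's weekday year by year (advancing +1, or +2 across a Feb 29):
  1967: Tue  1968: Thu (+2)  1969: Fri (+1)  1970: Sat (+1)  1971: Sun (+1) ✓
  1972: Tue (+2)  1973: Wed (+1)  1974: Thu (+1)  1975: Fri (+1)  1976: Sun (+2) ✓
  1977: Mon (+1)  1978: Tue (+1)  1979: Wed (+1)  1980: Fri (+2)  … (33 more years) …
  2014: Fri (+1)  2015: Sat (+1)  2016: Mon (+2)  2017: Tue (+1)  2018: Wed (+1)
  2019: Thu (+1)  2020: Sat (+2)  2021: Sun (+1) ✓  2022: Mon (+1)  2023: Tue (+1)
  2024: Thu (+2)  2025: Fri (+1)  2026: Sat (+1)  2027: Sun (+1) ✓
Sunday years: 1971, 1976, 1982, 1993, 1999, 2004, 2010, 2021, 2027 — 9 in total.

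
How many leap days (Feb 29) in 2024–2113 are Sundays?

Leap years in 2024–2113: 22 of them.
Feb 29 weekday advances by 5 (mod 7) from one leap year to the next four years later (or differs when a century non-leap intervenes).
Leap-day weekdays: 2024:Thu 2028:Tue 2032:Sun✓ 2036:Fri 2040:Wed 2044:Mon 2048:Sat 2052:Thu 2056:Tue 2060:Sun✓ 2064:Fri 2068:Wed 2072:Mon 2076:Sat 2080:Thu 2084:Tue 2088:Sun✓ 2092:Fri 2096:Wed 2104:Fri 2108:Wed 2112:Mon
Sunday: 2032, 2060, 2088 → 3.

3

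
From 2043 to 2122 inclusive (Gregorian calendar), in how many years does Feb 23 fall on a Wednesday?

11

Track Feb 23's weekday year by year (advancing +1, or +2 across a Feb 29):
  2043: Mon  2044: Tue (+1)  2045: Thu (+2)  2046: Fri (+1)  2047: Sat (+1)
  2048: Sun (+1)  2049: Tue (+2)  2050: Wed (+1) ✓  2051: Thu (+1)  2052: Fri (+1)
  2053: Sun (+2)  2054: Mon (+1)  2055: Tue (+1)  2056: Wed (+1) ✓  … (52 more years) …
  2109: Sat (+2)  2110: Sun (+1)  2111: Mon (+1)  2112: Tue (+1)  2113: Thu (+2)
  2114: Fri (+1)  2115: Sat (+1)  2116: Sun (+1)  2117: Tue (+2)  2118: Wed (+1) ✓
  2119: Thu (+1)  2120: Fri (+1)  2121: Sun (+2)  2122: Mon (+1)
Wednesday years: 2050, 2056, 2061, 2067, 2078, 2084, 2089, 2095, 2101, 2107, 2118 — 11 in total.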